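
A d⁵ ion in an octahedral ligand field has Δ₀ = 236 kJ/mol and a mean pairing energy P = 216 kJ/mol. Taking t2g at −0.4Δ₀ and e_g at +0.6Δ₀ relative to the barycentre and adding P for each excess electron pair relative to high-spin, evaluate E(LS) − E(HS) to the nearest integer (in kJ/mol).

High-spin d⁵ fills as t2g^3 e_g^2 with CFSE 3(−0.4) + 2(+0.6) = 0.0Δ₀ = 0 kJ/mol.
For low-spin the configuration is t2g^5 e_g^0: orbital energy -2.0 × 236 = -472 kJ/mol, and 2 additional pairs relative to high-spin add 432 kJ/mol, giving -40 kJ/mol.
E(LS) − E(HS) = -40 − (0) = -40 kJ/mol.

-40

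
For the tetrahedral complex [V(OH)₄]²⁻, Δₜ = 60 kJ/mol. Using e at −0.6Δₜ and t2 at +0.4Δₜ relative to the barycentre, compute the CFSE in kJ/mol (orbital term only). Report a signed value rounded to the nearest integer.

-48

Each OH⁻ contributes -1; 4 × (-1) = -4. With overall charge -2, V is in the +2 oxidation state.
Group 5 minus oxidation state +2 gives a d³ configuration for V²⁺.
With tetrahedral geometry the complex is necessarily high-spin.
Electron filling gives e^2 t2^1.
CFSE(orbital) = 2×(-0.6Δₜ) + 1×(0.4Δₜ) = -0.8Δₜ; with Δₜ = 60 kJ/mol that is -48 kJ/mol.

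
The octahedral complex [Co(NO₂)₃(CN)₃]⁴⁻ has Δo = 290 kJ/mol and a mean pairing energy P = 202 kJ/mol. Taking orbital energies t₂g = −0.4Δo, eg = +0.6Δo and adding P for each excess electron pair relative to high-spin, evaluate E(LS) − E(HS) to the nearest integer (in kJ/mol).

Ligand charges: 3×(-1) from NO₂⁻ and 3×(-1) from CN⁻ sum to -6; with overall charge -4, Co is +2.
Co is in group 9, so Co²⁺ is d⁷ (9 − 2 = 7).
In the high-spin limit (t₂g⁵ eg²) the orbital term is -0.8Δo = -232 kJ/mol, with no excess pairing.
For low-spin the configuration is t₂g⁶ eg¹: orbital energy -1.8 × 290 = -522 kJ/mol, and 1 additional pair relative to high-spin adds 202 kJ/mol, giving -320 kJ/mol.
Thus E(LS) − E(HS) = -88 kJ/mol.

-88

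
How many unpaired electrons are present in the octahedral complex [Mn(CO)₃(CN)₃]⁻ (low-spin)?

Ligand charges: 3×(+0) from CO and 3×(-1) from CN⁻ sum to -3; with overall charge -1, Mn is +2.
Mn²⁺: group 7, so d-count = 7 − 2 = 5.
Configuration: t₂g⁵ eg⁰, giving 1 unpaired electron.

1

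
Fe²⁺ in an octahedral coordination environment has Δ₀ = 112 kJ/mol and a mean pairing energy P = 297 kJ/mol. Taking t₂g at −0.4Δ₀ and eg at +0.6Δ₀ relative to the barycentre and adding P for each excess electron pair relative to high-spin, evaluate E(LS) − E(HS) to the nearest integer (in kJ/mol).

Group 8 minus oxidation state +2 gives a d⁶ configuration for Fe²⁺.
In the high-spin limit (t₂g⁴ eg²) the orbital term is -0.4Δ₀ = -45 kJ/mol, with no excess pairing.
Low-spin: t₂g⁶ eg⁰, orbital CFSE = -2.4Δ₀ = -269 kJ/mol; plus 2 excess pairs × P = +594 kJ/mol; total 325 kJ/mol.
E(LS) − E(HS) = 325 − (-45) = 370 kJ/mol.

370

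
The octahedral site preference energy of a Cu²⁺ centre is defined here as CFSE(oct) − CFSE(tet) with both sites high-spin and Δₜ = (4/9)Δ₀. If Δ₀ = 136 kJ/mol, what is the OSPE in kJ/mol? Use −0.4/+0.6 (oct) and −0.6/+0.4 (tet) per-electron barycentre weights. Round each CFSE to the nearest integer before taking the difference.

Cu is in group 11, so Cu²⁺ is d⁹ (11 − 2 = 9).
In an octahedral site d⁹ (HS) is t2g^6 e_g^3, giving CFSE(oct) = -0.6Δ₀ = -82 kJ/mol.
In a tetrahedral site the filling is e^4 t2^5: CFSE(tet) = -0.4Δₜ = -0.4 × (4/9)(136) = -24 kJ/mol.
Subtracting, OSPE = -82 − (-24) = -58 kJ/mol.

-58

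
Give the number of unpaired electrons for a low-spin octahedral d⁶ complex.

Configuration: t2g^6 e_g^0, giving 0 unpaired electrons.

0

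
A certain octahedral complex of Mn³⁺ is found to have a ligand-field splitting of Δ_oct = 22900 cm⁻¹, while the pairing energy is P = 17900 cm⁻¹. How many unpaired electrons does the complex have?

Mn is in group 7, so Mn³⁺ is d⁴ (7 − 3 = 4).
With Δ_oct > P the complex is low-spin.
Configuration: t₂g⁴ eg⁰.
Unpaired electrons: 2.

2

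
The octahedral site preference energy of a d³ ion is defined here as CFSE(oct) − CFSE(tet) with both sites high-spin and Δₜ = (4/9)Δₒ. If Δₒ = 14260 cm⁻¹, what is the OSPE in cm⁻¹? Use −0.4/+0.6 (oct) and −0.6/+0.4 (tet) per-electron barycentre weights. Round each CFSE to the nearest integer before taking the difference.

In an octahedral site d³ (HS) is t2g^3 e_g^0, giving CFSE(oct) = -1.2Δₒ = -17112 cm⁻¹.
Tetrahedral e^2 t2^1 gives -0.8Δₜ = -0.8 × (4/9) × 14260 = -5070 cm⁻¹.
Subtracting, OSPE = -17112 − (-5070) = -12042 cm⁻¹.

-12042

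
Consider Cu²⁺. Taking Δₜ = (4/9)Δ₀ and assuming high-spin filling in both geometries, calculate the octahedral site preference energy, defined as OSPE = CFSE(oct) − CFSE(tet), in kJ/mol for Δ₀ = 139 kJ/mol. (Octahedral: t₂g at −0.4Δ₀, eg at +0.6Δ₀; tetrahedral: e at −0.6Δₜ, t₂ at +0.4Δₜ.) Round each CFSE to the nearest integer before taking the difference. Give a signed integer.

-58

Group 11 minus oxidation state +2 gives a d⁹ configuration for Cu²⁺.
Octahedral high-spin t2g^6 e_g^3: CFSE = -0.6 × 139 = -83 kJ/mol.
Tetrahedral e^4 t2^5 gives -0.4Δₜ = -0.4 × (4/9) × 139 = -25 kJ/mol.
Subtracting, OSPE = -83 − (-25) = -58 kJ/mol.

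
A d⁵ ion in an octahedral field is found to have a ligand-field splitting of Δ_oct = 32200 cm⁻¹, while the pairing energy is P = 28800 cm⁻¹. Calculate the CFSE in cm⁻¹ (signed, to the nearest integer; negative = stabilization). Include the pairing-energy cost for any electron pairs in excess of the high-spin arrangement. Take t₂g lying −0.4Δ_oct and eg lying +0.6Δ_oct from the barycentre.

-6800

Δ_oct > P, so pairing is preferred: the ground state is low-spin.
Configuration: t₂g⁵ eg⁰.
Orbital CFSE = -2.0Δ_oct = -2.0 × 32200 = -64400 cm⁻¹.
Excess pairs vs high-spin: 2 − 0 = 2; pairing cost = +57600 cm⁻¹.
Net CFSE = -64400 + 57600 = -6800 cm⁻¹.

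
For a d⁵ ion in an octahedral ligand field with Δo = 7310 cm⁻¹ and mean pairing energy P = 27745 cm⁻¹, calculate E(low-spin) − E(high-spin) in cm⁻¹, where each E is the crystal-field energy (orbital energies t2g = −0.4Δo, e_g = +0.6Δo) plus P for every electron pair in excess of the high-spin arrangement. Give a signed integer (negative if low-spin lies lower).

High-spin: t2g^3 e_g^2, CFSE = 0.0Δo = 0 cm⁻¹.
For low-spin the configuration is t2g^5 e_g^0: orbital energy -2.0 × 7310 = -14620 cm⁻¹, and 2 additional pairs relative to high-spin add 55490 cm⁻¹, giving 40870 cm⁻¹.
Thus E(LS) − E(HS) = 40870 cm⁻¹.

40870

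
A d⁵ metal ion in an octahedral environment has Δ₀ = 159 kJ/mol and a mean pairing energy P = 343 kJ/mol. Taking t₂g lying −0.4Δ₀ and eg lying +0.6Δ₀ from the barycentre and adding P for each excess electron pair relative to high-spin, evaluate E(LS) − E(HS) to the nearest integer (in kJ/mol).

368

High-spin: t₂g³ eg², CFSE = 0.0Δ₀ = 0 kJ/mol.
Low-spin: t₂g⁵ eg⁰, orbital CFSE = -2.0Δ₀ = -318 kJ/mol; plus 2 excess pairs × P = +686 kJ/mol; total 368 kJ/mol.
The difference is 368 − (0) = 368 kJ/mol, so high-spin lies lower.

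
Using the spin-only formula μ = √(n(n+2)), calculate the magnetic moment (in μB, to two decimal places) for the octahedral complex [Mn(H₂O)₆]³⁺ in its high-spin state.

4.90 μB

H₂O is neutral, so the +3 overall charge sits on Mn: oxidation state +3.
Mn sits in group 7; removing 3 electrons leaves Mn³⁺ with 7 − 3 = 4 d electrons.
Configuration: t₂g³ eg¹ → 4 unpaired electrons.
μ(spin-only) = √[4(4+2)] = √24 ≈ 4.90 μB.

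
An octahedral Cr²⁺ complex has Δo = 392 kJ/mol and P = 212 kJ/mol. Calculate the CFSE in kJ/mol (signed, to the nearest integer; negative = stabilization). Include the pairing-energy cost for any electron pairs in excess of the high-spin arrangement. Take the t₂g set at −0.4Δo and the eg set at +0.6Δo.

Group 6 minus oxidation state +2 gives a d⁴ configuration for Cr²⁺.
Δo > P, so pairing is preferred: the ground state is low-spin.
Filling d⁴ accordingly: t₂g⁴ eg⁰.
Orbital CFSE = -1.6Δo = -1.6 × 392 = -627 kJ/mol.
Excess pairs vs high-spin: 1 − 0 = 1; pairing cost = +212 kJ/mol.
Net CFSE = -627 + 212 = -415 kJ/mol.

-415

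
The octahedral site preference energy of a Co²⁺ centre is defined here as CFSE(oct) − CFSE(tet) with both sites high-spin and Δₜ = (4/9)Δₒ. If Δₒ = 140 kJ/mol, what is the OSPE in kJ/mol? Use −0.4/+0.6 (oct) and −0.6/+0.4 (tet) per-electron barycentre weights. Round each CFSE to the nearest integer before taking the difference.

-37

Co²⁺: group 9, so d-count = 9 − 2 = 7.
In an octahedral site d⁷ (HS) is t2g^5 e_g^2, giving CFSE(oct) = -0.8Δₒ = -112 kJ/mol.
Tetrahedral e^4 t2^3 gives -1.2Δₜ = -1.2 × (4/9) × 140 = -75 kJ/mol.
OSPE = CFSE(oct) − CFSE(tet) = -112 − (-75) = -37 kJ/mol.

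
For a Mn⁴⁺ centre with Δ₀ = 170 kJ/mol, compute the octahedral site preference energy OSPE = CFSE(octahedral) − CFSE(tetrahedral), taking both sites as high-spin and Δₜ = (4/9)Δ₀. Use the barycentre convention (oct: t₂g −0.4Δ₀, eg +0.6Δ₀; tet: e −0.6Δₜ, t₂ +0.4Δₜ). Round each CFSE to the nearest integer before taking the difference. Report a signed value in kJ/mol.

Mn⁴⁺: group 7, so d-count = 7 − 4 = 3.
Octahedral (high-spin): t2g^3 e_g^0, CFSE = 3(−0.4) + 0(+0.6) = -1.2Δ₀ = -1.2 × 170 = -204 kJ/mol.
Tetrahedral e^2 t2^1 gives -0.8Δₜ = -0.8 × (4/9) × 170 = -60 kJ/mol.
OSPE = -204 − (-60) = -144 kJ/mol.

-144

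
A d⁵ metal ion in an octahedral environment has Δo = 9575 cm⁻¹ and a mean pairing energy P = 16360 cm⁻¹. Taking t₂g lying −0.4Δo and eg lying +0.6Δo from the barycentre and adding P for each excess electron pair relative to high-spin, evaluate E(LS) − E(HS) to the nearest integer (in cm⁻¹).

High-spin d⁵ fills as t₂g³ eg² with CFSE 3(−0.4) + 2(+0.6) = 0.0Δo = 0 cm⁻¹.
Low-spin: t₂g⁵ eg⁰, orbital CFSE = -2.0Δo = -19150 cm⁻¹; plus 2 excess pairs × P = +32720 cm⁻¹; total 13570 cm⁻¹.
E(LS) − E(HS) = 13570 − (0) = 13570 cm⁻¹.

13570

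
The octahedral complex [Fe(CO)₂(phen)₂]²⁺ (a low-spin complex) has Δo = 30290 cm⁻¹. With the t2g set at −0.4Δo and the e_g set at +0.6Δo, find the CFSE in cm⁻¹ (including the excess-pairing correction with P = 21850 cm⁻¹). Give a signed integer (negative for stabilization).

-28996

Ligand charges: 2×(+0) from CO and 2×(+0) from phen sum to +0; with overall charge +2, Fe is +2.
Group 8 minus oxidation state +2 gives a d⁶ configuration for Fe²⁺.
The d⁶ electrons fill as t2g^6 e_g^0.
The orbital stabilization is -2.4Δo = -2.4 × 30290 = -72696 cm⁻¹.
High-spin d⁶ would be t2g^4 e_g^2 with 1 pair; low-spin has 3, so 2 excess pairs cost +2P = +43700 cm⁻¹.
Combining: -72696 + 43700 = -28996 cm⁻¹.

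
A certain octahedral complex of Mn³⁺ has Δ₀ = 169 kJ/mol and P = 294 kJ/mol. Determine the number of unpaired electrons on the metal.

Mn³⁺: group 7, so d-count = 7 − 3 = 4.
Δ₀ < P, so pairing is avoided: the ground state is high-spin.
That gives t₂g³ eg¹.
Unpaired electrons: 4.

4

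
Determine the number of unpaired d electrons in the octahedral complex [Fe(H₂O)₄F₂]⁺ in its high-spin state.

5

Ligand charges: 4×(+0) from H₂O and 2×(-1) from F⁻ sum to -2; with overall charge +1, Fe is +3.
Fe is in group 8, so Fe³⁺ is d⁵ (8 − 3 = 5).
Configuration: t2g^3 e_g^2, giving 5 unpaired electrons.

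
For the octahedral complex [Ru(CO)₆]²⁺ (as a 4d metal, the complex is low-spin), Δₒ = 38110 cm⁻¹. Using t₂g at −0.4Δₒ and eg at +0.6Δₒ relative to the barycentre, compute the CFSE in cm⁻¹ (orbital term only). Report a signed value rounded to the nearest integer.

-91464

CO is neutral, so the +2 overall charge sits on Ru: oxidation state +2.
Group 8 minus oxidation state +2 gives a d⁶ configuration for Ru²⁺.
Electron filling gives t₂g⁶ eg⁰.
CFSE(orbital) = 6×(-0.4Δₒ) + 0×(0.6Δₒ) = -2.4Δₒ; with Δₒ = 38110 cm⁻¹ that is -91464 cm⁻¹.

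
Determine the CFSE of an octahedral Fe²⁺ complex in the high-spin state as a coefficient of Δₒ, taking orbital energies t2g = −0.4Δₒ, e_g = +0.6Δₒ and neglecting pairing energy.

-0.4 Δₒ

Fe is in group 8, so Fe²⁺ is d⁶ (8 − 2 = 6).
Configuration: t2g^4 e_g^2.
CFSE = 4(-0.4Δₒ) + 2(0.6Δₒ) = -1.6Δₒ + 1.2Δₒ = -0.4Δₒ.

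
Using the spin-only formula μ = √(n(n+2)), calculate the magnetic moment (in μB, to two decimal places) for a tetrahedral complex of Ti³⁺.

1.73 μB

Group 4 minus oxidation state +3 gives a d¹ configuration for Ti³⁺.
With tetrahedral geometry the complex is necessarily high-spin.
Configuration: e^1 t2^0 → 1 unpaired electron.
μ(spin-only) = √[1(1+2)] = √3 ≈ 1.73 μB.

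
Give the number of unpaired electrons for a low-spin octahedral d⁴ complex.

2

Configuration: t2g^4 e_g^0, giving 2 unpaired electrons.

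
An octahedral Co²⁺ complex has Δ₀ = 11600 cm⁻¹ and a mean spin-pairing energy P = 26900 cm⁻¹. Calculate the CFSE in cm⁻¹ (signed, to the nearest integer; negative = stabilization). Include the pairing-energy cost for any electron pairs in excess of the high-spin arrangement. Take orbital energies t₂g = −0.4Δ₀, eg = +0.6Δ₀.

Group 9 minus oxidation state +2 gives a d⁷ configuration for Co²⁺.
With Δ₀ < P the complex is high-spin.
Configuration: t₂g⁵ eg².
Orbital CFSE = -0.8Δ₀ = -0.8 × 11600 = -9280 cm⁻¹.
High-spin has no excess pairs, so no pairing correction applies.

-9280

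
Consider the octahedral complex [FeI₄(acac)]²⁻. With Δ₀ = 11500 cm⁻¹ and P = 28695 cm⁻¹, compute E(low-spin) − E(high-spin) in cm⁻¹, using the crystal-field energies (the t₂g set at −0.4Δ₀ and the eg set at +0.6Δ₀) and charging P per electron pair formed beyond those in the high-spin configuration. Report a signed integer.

Ligand charges: 4×(-1) from I⁻ and 1×(-1) from acac⁻ sum to -5; with overall charge -2, Fe is +3.
Fe³⁺: group 8, so d-count = 8 − 3 = 5.
In the high-spin limit (t₂g³ eg²) the orbital term is 0.0Δ₀ = 0 cm⁻¹, with no excess pairing.
Low-spin t₂g⁵ eg⁰ gives -2.0Δ₀ = -23000 cm⁻¹, but forming 2 extra pairs costs 2P = 57390 cm⁻¹, so E(LS) = -23000 + 57390 = 34390 cm⁻¹.
E(LS) − E(HS) = 34390 − (0) = 34390 cm⁻¹.

34390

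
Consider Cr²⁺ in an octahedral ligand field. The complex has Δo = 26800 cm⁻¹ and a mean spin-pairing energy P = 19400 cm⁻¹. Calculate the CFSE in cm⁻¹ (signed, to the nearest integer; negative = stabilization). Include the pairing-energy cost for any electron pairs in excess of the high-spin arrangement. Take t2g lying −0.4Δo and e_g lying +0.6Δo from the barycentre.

-23480

Cr²⁺: group 6, so d-count = 6 − 2 = 4.
Δo > P, so pairing is preferred: the ground state is low-spin.
Configuration: t2g^4 e_g^0.
Orbital CFSE = -1.6Δo = -1.6 × 26800 = -42880 cm⁻¹.
Excess pairs vs high-spin: 1 − 0 = 1; pairing cost = +19400 cm⁻¹.
Net CFSE = -42880 + 19400 = -23480 cm⁻¹.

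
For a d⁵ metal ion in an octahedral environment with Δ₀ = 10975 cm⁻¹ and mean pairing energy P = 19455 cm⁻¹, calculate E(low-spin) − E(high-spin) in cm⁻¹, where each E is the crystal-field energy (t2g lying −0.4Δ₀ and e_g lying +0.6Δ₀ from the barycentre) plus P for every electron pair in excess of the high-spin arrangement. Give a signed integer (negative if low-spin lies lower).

High-spin: t2g^3 e_g^2, CFSE = 0.0Δ₀ = 0 cm⁻¹.
Low-spin: t2g^5 e_g^0, orbital CFSE = -2.0Δ₀ = -21950 cm⁻¹; plus 2 excess pairs × P = +38910 cm⁻¹; total 16960 cm⁻¹.
E(LS) − E(HS) = 16960 − (0) = 16960 cm⁻¹.

16960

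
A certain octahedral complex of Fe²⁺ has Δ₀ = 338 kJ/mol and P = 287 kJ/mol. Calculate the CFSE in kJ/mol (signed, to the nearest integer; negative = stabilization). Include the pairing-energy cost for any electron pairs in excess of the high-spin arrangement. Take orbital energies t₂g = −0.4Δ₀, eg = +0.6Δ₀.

-237

Fe²⁺: group 8, so d-count = 8 − 2 = 6.
Since Δ₀ = 338 kJ/mol > P = 287 kJ/mol, the complex adopts the low-spin configuration.
That gives t₂g⁶ eg⁰.
Orbital CFSE = -2.4Δ₀ = -2.4 × 338 = -811 kJ/mol.
Excess pairs vs high-spin: 3 − 1 = 2; pairing cost = +574 kJ/mol.
Net CFSE = -811 + 574 = -237 kJ/mol.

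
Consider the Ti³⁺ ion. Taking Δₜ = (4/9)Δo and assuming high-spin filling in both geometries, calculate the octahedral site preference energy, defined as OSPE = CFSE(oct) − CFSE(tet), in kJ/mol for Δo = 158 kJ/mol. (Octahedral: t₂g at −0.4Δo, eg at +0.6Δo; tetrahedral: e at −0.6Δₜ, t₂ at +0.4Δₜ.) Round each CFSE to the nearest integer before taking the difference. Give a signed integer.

-21

Ti sits in group 4; removing 3 electrons leaves Ti³⁺ with 4 − 3 = 1 d electrons.
Octahedral high-spin t2g^1 e_g^0: CFSE = -0.4 × 158 = -63 kJ/mol.
In a tetrahedral site the filling is e^1 t2^0: CFSE(tet) = -0.6Δₜ = -0.6 × (4/9)(158) = -42 kJ/mol.
Subtracting, OSPE = -63 − (-42) = -21 kJ/mol.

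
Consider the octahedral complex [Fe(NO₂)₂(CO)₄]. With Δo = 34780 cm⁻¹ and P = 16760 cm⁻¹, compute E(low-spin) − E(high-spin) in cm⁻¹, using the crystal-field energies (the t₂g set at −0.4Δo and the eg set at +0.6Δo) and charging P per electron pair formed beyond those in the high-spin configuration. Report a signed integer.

-36040

Ligand charges: 2×(-1) from NO₂⁻ and 4×(+0) from CO sum to -2; with overall charge +0, Fe is +2.
Fe is in group 8, so Fe²⁺ is d⁶ (8 − 2 = 6).
High-spin: t₂g⁴ eg², CFSE = -0.4Δo = -13912 cm⁻¹.
Low-spin t₂g⁶ eg⁰ gives -2.4Δo = -83472 cm⁻¹, but forming 2 extra pairs costs 2P = 33520 cm⁻¹, so E(LS) = -83472 + 33520 = -49952 cm⁻¹.
E(LS) − E(HS) = -49952 − (-13912) = -36040 cm⁻¹.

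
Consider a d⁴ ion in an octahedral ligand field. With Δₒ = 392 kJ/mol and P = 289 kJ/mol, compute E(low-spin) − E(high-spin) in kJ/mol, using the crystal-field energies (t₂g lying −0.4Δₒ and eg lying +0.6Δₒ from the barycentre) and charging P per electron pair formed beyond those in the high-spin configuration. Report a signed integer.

High-spin: t₂g³ eg¹, CFSE = -0.6Δₒ = -235 kJ/mol.
For low-spin the configuration is t₂g⁴ eg⁰: orbital energy -1.6 × 392 = -627 kJ/mol, and 1 additional pair relative to high-spin adds 289 kJ/mol, giving -338 kJ/mol.
The difference is -338 − (-235) = -103 kJ/mol, so low-spin lies lower.

-103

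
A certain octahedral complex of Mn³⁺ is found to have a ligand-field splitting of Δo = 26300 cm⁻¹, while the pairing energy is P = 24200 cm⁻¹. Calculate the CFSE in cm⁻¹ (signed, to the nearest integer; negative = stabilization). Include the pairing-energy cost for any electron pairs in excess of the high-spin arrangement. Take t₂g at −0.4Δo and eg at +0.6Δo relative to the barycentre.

Group 7 minus oxidation state +3 gives a d⁴ configuration for Mn³⁺.
With Δo > P the complex is low-spin.
Configuration: t₂g⁴ eg⁰.
Orbital CFSE = -1.6Δo = -1.6 × 26300 = -42080 cm⁻¹.
Excess pairs vs high-spin: 1 − 0 = 1; pairing cost = +24200 cm⁻¹.
Net CFSE = -42080 + 24200 = -17880 cm⁻¹.

-17880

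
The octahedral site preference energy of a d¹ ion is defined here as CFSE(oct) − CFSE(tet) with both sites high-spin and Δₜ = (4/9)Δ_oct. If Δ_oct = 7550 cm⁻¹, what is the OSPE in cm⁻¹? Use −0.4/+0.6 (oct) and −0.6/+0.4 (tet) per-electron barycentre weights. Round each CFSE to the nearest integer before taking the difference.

Octahedral (high-spin): t₂g¹ eg⁰, CFSE = 1(−0.4) + 0(+0.6) = -0.4Δ_oct = -0.4 × 7550 = -3020 cm⁻¹.
In a tetrahedral site the filling is e¹ t₂⁰: CFSE(tet) = -0.6Δₜ = -0.6 × (4/9)(7550) = -2013 cm⁻¹.
Subtracting, OSPE = -3020 − (-2013) = -1007 cm⁻¹.

-1007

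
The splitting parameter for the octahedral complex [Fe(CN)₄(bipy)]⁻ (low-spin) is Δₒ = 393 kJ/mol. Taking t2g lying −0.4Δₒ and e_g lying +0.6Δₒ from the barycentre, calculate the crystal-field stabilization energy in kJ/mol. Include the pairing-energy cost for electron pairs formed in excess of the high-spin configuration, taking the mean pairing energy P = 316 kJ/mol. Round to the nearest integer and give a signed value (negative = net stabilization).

-154

Ligand charges: 4×(-1) from CN⁻ and 1×(+0) from bipy sum to -4; with overall charge -1, Fe is +3.
Fe³⁺: group 8, so d-count = 8 − 3 = 5.
Electron filling gives t2g^5 e_g^0.
The orbital stabilization is -2.0Δₒ = -2.0 × 393 = -786 kJ/mol.
High-spin d⁵ would be t2g^3 e_g^2 with 0 pairs; low-spin has 2, so 2 excess pairs cost +2P = +632 kJ/mol.
Net CFSE = -786 + 632 = -154 kJ/mol.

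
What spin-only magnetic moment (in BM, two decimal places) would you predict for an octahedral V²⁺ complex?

3.87 BM

V sits in group 5; removing 2 electrons leaves V²⁺ with 5 − 2 = 3 d electrons.
For octahedral d³ the high- and low-spin configurations coincide.
Configuration: t₂g³ eg⁰ → 3 unpaired electrons.
μ(spin-only) = √[3(3+2)] = √15 ≈ 3.87 BM.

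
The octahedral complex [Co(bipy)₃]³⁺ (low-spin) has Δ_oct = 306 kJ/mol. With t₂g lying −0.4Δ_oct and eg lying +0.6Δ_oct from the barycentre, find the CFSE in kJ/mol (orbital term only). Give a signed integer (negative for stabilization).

-734

bipy is neutral, so the +3 overall charge sits on Co: oxidation state +3.
Co³⁺: group 9, so d-count = 9 − 3 = 6.
The d⁶ electrons fill as t₂g⁶ eg⁰.
CFSE(orbital) = 6×(-0.4Δ_oct) + 0×(0.6Δ_oct) = -2.4Δ_oct; with Δ_oct = 306 kJ/mol that is -734 kJ/mol.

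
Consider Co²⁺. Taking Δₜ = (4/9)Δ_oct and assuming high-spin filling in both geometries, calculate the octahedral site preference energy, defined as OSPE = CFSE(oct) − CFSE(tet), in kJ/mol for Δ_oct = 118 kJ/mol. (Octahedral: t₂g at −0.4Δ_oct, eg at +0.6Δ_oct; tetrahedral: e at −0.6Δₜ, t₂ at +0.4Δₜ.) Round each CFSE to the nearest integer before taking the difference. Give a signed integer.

-31

Co is in group 9, so Co²⁺ is d⁷ (9 − 2 = 7).
Octahedral (high-spin): t2g^5 e_g^2, CFSE = 5(−0.4) + 2(+0.6) = -0.8Δ_oct = -0.8 × 118 = -94 kJ/mol.
Tetrahedral: e^4 t2^3, CFSE = 4(−0.6) + 3(+0.4) = -1.2Δₜ = -1.2 × (4/9) × 118 = -63 kJ/mol.
OSPE = -94 − (-63) = -31 kJ/mol.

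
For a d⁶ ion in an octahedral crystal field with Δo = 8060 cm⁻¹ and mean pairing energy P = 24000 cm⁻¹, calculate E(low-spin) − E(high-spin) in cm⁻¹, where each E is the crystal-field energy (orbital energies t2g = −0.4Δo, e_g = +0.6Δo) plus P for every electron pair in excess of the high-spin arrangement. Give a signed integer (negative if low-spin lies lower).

31880

High-spin: t2g^4 e_g^2, CFSE = -0.4Δo = -3224 cm⁻¹.
For low-spin the configuration is t2g^6 e_g^0: orbital energy -2.4 × 8060 = -19344 cm⁻¹, and 2 additional pairs relative to high-spin add 48000 cm⁻¹, giving 28656 cm⁻¹.
The difference is 28656 − (-3224) = 31880 cm⁻¹, so high-spin lies lower.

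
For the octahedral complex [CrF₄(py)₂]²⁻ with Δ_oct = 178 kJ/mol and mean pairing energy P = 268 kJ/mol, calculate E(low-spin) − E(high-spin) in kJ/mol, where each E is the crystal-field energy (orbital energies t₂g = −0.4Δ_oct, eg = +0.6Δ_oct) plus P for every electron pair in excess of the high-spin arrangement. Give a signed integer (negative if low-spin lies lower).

90

Ligand charges: 4×(-1) from F⁻ and 2×(+0) from py sum to -4; with overall charge -2, Cr is +2.
Cr is in group 6, so Cr²⁺ is d⁴ (6 − 2 = 4).
High-spin: t₂g³ eg¹, CFSE = -0.6Δ_oct = -107 kJ/mol.
For low-spin the configuration is t₂g⁴ eg⁰: orbital energy -1.6 × 178 = -285 kJ/mol, and 1 additional pair relative to high-spin adds 268 kJ/mol, giving -17 kJ/mol.
The difference is -17 − (-107) = 90 kJ/mol, so high-spin lies lower.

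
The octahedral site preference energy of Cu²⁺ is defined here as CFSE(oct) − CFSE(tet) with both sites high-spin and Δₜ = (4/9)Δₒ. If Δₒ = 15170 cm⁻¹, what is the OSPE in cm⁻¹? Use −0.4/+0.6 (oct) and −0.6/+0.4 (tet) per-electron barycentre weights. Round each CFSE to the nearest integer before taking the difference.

-6405

Cu is in group 11, so Cu²⁺ is d⁹ (11 − 2 = 9).
In an octahedral site d⁹ (HS) is t₂g⁶ eg³, giving CFSE(oct) = -0.6Δₒ = -9102 cm⁻¹.
Tetrahedral: e⁴ t₂⁵, CFSE = 4(−0.6) + 5(+0.4) = -0.4Δₜ = -0.4 × (4/9) × 15170 = -2697 cm⁻¹.
Subtracting, OSPE = -9102 − (-2697) = -6405 cm⁻¹.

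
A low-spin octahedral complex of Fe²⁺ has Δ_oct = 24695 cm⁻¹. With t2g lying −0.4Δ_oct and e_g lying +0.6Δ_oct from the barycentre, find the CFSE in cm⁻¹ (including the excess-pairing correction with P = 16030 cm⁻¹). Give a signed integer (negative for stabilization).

Fe sits in group 8; removing 2 electrons leaves Fe²⁺ with 8 − 2 = 6 d electrons.
Electron filling gives t2g^6 e_g^0.
Orbital CFSE = 6(-0.4) + 0(0.6) = -2.4Δ_oct = -2.4 × 24695 = -59268 cm⁻¹.
Relative to high-spin t2g^4 e_g^2 (1 paired), the low-spin configuration has 2 additional pairs, contributing +2 × 16030 = +32060 cm⁻¹.
Net CFSE = -59268 + 32060 = -27208 cm⁻¹.

-27208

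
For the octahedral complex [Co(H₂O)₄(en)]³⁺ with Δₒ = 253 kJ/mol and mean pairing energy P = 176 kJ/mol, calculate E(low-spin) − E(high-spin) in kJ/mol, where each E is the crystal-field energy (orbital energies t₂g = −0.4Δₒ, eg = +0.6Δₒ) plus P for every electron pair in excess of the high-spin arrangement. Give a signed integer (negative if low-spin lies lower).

-154

Ligand charges: 4×(+0) from H₂O and 1×(+0) from en sum to +0; with overall charge +3, Co is +3.
Group 9 minus oxidation state +3 gives a d⁶ configuration for Co³⁺.
High-spin d⁶ fills as t₂g⁴ eg² with CFSE 4(−0.4) + 2(+0.6) = -0.4Δₒ = -101 kJ/mol.
Low-spin t₂g⁶ eg⁰ gives -2.4Δₒ = -607 kJ/mol, but forming 2 extra pairs costs 2P = 352 kJ/mol, so E(LS) = -607 + 352 = -255 kJ/mol.
E(LS) − E(HS) = -255 − (-101) = -154 kJ/mol.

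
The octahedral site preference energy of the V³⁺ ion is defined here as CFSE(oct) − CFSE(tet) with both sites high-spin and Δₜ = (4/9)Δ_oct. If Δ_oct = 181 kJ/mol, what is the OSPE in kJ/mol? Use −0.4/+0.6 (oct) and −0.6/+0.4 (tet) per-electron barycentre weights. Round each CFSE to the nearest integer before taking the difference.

Group 5 minus oxidation state +3 gives a d² configuration for V³⁺.
Octahedral (high-spin): t2g^2 e_g^0, CFSE = 2(−0.4) + 0(+0.6) = -0.8Δ_oct = -0.8 × 181 = -145 kJ/mol.
In a tetrahedral site the filling is e^2 t2^0: CFSE(tet) = -1.2Δₜ = -1.2 × (4/9)(181) = -97 kJ/mol.
OSPE = CFSE(oct) − CFSE(tet) = -145 − (-97) = -48 kJ/mol.

-48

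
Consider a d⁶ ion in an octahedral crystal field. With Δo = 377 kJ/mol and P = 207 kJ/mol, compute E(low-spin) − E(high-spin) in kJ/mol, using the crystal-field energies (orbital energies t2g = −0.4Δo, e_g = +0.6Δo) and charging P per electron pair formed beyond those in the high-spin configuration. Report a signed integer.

-340

High-spin: t2g^4 e_g^2, CFSE = -0.4Δo = -151 kJ/mol.
Low-spin: t2g^6 e_g^0, orbital CFSE = -2.4Δo = -905 kJ/mol; plus 2 excess pairs × P = +414 kJ/mol; total -491 kJ/mol.
The difference is -491 − (-151) = -340 kJ/mol, so low-spin lies lower.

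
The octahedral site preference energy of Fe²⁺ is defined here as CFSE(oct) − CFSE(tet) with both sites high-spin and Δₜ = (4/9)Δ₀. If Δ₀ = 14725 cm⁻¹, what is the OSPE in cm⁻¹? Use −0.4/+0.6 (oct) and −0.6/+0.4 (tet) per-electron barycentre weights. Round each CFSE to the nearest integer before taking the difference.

-1963

Group 8 minus oxidation state +2 gives a d⁶ configuration for Fe²⁺.
In an octahedral site d⁶ (HS) is t₂g⁴ eg², giving CFSE(oct) = -0.4Δ₀ = -5890 cm⁻¹.
Tetrahedral: e³ t₂³, CFSE = 3(−0.6) + 3(+0.4) = -0.6Δₜ = -0.6 × (4/9) × 14725 = -3927 cm⁻¹.
Subtracting, OSPE = -5890 − (-3927) = -1963 cm⁻¹.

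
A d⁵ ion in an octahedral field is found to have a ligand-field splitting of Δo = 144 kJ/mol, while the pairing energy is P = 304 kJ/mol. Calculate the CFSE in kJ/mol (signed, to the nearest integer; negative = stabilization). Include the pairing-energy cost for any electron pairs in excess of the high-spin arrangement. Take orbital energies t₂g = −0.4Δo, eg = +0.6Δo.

0

Δo < P, so pairing is avoided: the ground state is high-spin.
That gives t₂g³ eg².
Orbital CFSE = 0.0Δo = 0.0 × 144 = 0 kJ/mol.
High-spin has no excess pairs, so no pairing correction applies.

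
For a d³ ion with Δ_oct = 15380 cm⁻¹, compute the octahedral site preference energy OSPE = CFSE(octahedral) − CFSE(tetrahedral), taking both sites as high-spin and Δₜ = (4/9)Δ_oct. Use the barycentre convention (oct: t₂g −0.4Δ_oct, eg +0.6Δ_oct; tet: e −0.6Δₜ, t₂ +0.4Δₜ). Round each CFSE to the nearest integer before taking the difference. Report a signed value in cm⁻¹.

In an octahedral site d³ (HS) is t₂g³ eg⁰, giving CFSE(oct) = -1.2Δ_oct = -18456 cm⁻¹.
Tetrahedral: e² t₂¹, CFSE = 2(−0.6) + 1(+0.4) = -0.8Δₜ = -0.8 × (4/9) × 15380 = -5468 cm⁻¹.
OSPE = CFSE(oct) − CFSE(tet) = -18456 − (-5468) = -12988 cm⁻¹.

-12988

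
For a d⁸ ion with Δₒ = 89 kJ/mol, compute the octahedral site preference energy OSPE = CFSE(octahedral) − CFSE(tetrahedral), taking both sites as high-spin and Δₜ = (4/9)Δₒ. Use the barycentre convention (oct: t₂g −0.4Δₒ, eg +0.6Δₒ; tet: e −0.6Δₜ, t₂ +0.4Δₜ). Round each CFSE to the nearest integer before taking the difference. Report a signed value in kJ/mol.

In an octahedral site d⁸ (HS) is t₂g⁶ eg², giving CFSE(oct) = -1.2Δₒ = -107 kJ/mol.
Tetrahedral: e⁴ t₂⁴, CFSE = 4(−0.6) + 4(+0.4) = -0.8Δₜ = -0.8 × (4/9) × 89 = -32 kJ/mol.
OSPE = CFSE(oct) − CFSE(tet) = -107 − (-32) = -75 kJ/mol.

-75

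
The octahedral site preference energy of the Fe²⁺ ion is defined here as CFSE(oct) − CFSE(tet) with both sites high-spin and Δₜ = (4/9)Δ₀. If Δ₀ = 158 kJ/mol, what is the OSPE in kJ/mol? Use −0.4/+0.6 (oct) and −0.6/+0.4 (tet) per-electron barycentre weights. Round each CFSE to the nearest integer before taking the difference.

-21

Fe is in group 8, so Fe²⁺ is d⁶ (8 − 2 = 6).
Octahedral (high-spin): t2g^4 e_g^2, CFSE = 4(−0.4) + 2(+0.6) = -0.4Δ₀ = -0.4 × 158 = -63 kJ/mol.
In a tetrahedral site the filling is e^3 t2^3: CFSE(tet) = -0.6Δₜ = -0.6 × (4/9)(158) = -42 kJ/mol.
Subtracting, OSPE = -63 − (-42) = -21 kJ/mol.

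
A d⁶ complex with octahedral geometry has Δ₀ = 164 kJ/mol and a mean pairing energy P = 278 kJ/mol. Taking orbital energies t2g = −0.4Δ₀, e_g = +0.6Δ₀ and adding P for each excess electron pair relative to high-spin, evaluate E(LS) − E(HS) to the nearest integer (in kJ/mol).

228

High-spin: t2g^4 e_g^2, CFSE = -0.4Δ₀ = -66 kJ/mol.
Low-spin: t2g^6 e_g^0, orbital CFSE = -2.4Δ₀ = -394 kJ/mol; plus 2 excess pairs × P = +556 kJ/mol; total 162 kJ/mol.
E(LS) − E(HS) = 162 − (-66) = 228 kJ/mol.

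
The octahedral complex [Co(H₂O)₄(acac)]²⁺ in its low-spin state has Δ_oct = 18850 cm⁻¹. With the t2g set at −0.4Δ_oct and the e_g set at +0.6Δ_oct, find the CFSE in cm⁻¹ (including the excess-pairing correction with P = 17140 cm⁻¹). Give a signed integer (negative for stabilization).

Ligand charges: 4×(+0) from H₂O and 1×(-1) from acac⁻ sum to -1; with overall charge +2, Co is +3.
Group 9 minus oxidation state +3 gives a d⁶ configuration for Co³⁺.
Electron filling gives t2g^6 e_g^0.
CFSE(orbital) = 6×(-0.4Δ_oct) + 0×(0.6Δ_oct) = -2.4Δ_oct; with Δ_oct = 18850 cm⁻¹ that is -45240 cm⁻¹.
High-spin d⁶ would be t2g^4 e_g^2 with 1 pair; low-spin has 3, so 2 excess pairs cost +2P = +34280 cm⁻¹.
Combining: -45240 + 34280 = -10960 cm⁻¹.

-10960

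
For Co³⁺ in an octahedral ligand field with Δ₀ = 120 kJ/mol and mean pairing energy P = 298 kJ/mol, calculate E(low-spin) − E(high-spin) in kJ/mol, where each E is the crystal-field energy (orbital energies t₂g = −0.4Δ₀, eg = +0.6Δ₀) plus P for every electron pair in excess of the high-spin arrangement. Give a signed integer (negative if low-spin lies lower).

356

Co sits in group 9; removing 3 electrons leaves Co³⁺ with 9 − 3 = 6 d electrons.
High-spin d⁶ fills as t₂g⁴ eg² with CFSE 4(−0.4) + 2(+0.6) = -0.4Δ₀ = -48 kJ/mol.
Low-spin: t₂g⁶ eg⁰, orbital CFSE = -2.4Δ₀ = -288 kJ/mol; plus 2 excess pairs × P = +596 kJ/mol; total 308 kJ/mol.
E(LS) − E(HS) = 308 − (-48) = 356 kJ/mol.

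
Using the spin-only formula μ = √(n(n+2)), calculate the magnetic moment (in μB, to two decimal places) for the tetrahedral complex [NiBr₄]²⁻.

2.83 μB

Each Br⁻ contributes -1; 4 × (-1) = -4. With overall charge -2, Ni is in the +2 oxidation state.
Ni²⁺: group 10, so d-count = 10 − 2 = 8.
Tetrahedral splitting is small, so the complex is high-spin.
Configuration: e^4 t2^4 → 2 unpaired electrons.
μ(spin-only) = √[2(2+2)] = √8 ≈ 2.83 μB.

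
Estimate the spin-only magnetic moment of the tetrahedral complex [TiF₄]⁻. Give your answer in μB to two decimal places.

1.73 μB

Each F⁻ contributes -1; 4 × (-1) = -4. With overall charge -1, Ti is in the +3 oxidation state.
Ti³⁺: group 4, so d-count = 4 − 3 = 1.
Tetrahedral fields are weak (Δₜ ≈ 4/9 Δₒ), so electrons fill high-spin.
Configuration: e¹ t₂⁰ → 1 unpaired electron.
μ(spin-only) = √[1(1+2)] = √3 ≈ 1.73 μB.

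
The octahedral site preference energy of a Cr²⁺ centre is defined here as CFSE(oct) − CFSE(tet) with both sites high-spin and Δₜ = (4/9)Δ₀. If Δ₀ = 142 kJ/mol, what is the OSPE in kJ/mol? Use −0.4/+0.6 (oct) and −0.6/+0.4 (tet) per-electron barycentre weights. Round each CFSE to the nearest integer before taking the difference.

-60

Cr is in group 6, so Cr²⁺ is d⁴ (6 − 2 = 4).
In an octahedral site d⁴ (HS) is t₂g³ eg¹, giving CFSE(oct) = -0.6Δ₀ = -85 kJ/mol.
Tetrahedral e² t₂² gives -0.4Δₜ = -0.4 × (4/9) × 142 = -25 kJ/mol.
Subtracting, OSPE = -85 − (-25) = -60 kJ/mol.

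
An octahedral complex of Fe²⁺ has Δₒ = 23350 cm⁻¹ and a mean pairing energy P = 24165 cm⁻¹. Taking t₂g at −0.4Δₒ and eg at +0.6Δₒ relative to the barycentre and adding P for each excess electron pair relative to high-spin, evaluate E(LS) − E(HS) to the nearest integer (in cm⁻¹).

Group 8 minus oxidation state +2 gives a d⁶ configuration for Fe²⁺.
High-spin d⁶ fills as t₂g⁴ eg² with CFSE 4(−0.4) + 2(+0.6) = -0.4Δₒ = -9340 cm⁻¹.
Low-spin t₂g⁶ eg⁰ gives -2.4Δₒ = -56040 cm⁻¹, but forming 2 extra pairs costs 2P = 48330 cm⁻¹, so E(LS) = -56040 + 48330 = -7710 cm⁻¹.
Thus E(LS) − E(HS) = 1630 cm⁻¹.

1630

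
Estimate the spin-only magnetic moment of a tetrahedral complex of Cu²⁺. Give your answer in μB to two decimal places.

1.73 μB

Cu sits in group 11; removing 2 electrons leaves Cu²⁺ with 11 − 2 = 9 d electrons.
Tetrahedral fields are weak (Δₜ ≈ 4/9 Δₒ), so electrons fill high-spin.
Configuration: e^4 t2^5 → 1 unpaired electron.
μ(spin-only) = √[1(1+2)] = √3 ≈ 1.73 μB.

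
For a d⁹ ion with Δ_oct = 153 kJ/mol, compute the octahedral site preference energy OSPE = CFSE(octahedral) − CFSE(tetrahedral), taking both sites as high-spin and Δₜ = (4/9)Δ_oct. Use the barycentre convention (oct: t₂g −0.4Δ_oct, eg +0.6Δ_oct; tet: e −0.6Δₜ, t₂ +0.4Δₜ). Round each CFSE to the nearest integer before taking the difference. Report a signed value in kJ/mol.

-65

Octahedral high-spin t2g^6 e_g^3: CFSE = -0.6 × 153 = -92 kJ/mol.
Tetrahedral e^4 t2^5 gives -0.4Δₜ = -0.4 × (4/9) × 153 = -27 kJ/mol.
Subtracting, OSPE = -92 − (-27) = -65 kJ/mol.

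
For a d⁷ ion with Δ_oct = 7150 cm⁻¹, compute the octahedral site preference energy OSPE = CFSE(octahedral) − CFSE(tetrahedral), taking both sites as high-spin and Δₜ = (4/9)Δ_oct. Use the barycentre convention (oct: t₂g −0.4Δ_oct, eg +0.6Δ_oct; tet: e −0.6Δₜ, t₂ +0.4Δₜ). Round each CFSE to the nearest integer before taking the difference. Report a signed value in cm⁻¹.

-1907

Octahedral high-spin t2g^5 e_g^2: CFSE = -0.8 × 7150 = -5720 cm⁻¹.
In a tetrahedral site the filling is e^4 t2^3: CFSE(tet) = -1.2Δₜ = -1.2 × (4/9)(7150) = -3813 cm⁻¹.
Subtracting, OSPE = -5720 − (-3813) = -1907 cm⁻¹.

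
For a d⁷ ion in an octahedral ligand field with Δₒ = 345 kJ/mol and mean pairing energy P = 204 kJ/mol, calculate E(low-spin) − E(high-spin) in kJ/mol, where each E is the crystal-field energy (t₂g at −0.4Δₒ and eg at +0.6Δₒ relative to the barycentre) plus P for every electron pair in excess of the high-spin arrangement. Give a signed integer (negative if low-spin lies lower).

High-spin: t₂g⁵ eg², CFSE = -0.8Δₒ = -276 kJ/mol.
Low-spin: t₂g⁶ eg¹, orbital CFSE = -1.8Δₒ = -621 kJ/mol; plus 1 excess pair × P = +204 kJ/mol; total -417 kJ/mol.
E(LS) − E(HS) = -417 − (-276) = -141 kJ/mol.

-141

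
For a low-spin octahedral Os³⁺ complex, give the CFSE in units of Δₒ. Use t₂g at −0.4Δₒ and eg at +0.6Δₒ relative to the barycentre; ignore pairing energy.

Os³⁺: group 8, so d-count = 8 − 3 = 5.
Configuration: t₂g⁵ eg⁰.
CFSE = 5(-0.4Δₒ) + 0(0.6Δₒ) = -2.0Δₒ + 0.0Δₒ = -2.0Δₒ.

-2.0 Δₒ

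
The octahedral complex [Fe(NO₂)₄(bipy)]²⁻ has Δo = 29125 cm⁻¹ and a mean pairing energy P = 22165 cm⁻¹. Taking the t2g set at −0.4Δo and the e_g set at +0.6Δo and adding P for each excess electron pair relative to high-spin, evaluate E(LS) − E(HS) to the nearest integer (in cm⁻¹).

-13920

Ligand charges: 4×(-1) from NO₂⁻ and 1×(+0) from bipy sum to -4; with overall charge -2, Fe is +2.
Fe sits in group 8; removing 2 electrons leaves Fe²⁺ with 8 − 2 = 6 d electrons.
High-spin d⁶ fills as t2g^4 e_g^2 with CFSE 4(−0.4) + 2(+0.6) = -0.4Δo = -11650 cm⁻¹.
Low-spin t2g^6 e_g^0 gives -2.4Δo = -69900 cm⁻¹, but forming 2 extra pairs costs 2P = 44330 cm⁻¹, so E(LS) = -69900 + 44330 = -25570 cm⁻¹.
The difference is -25570 − (-11650) = -13920 cm⁻¹, so low-spin lies lower.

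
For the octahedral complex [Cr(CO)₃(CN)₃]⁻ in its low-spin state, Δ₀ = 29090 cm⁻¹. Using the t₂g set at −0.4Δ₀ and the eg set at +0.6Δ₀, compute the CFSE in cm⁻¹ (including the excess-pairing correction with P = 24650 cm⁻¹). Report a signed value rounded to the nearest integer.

-21894

Ligand charges: 3×(+0) from CO and 3×(-1) from CN⁻ sum to -3; with overall charge -1, Cr is +2.
Cr sits in group 6; removing 2 electrons leaves Cr²⁺ with 6 − 2 = 4 d electrons.
The d⁴ electrons fill as t₂g⁴ eg⁰.
CFSE(orbital) = 4×(-0.4Δ₀) + 0×(0.6Δ₀) = -1.6Δ₀; with Δ₀ = 29090 cm⁻¹ that is -46544 cm⁻¹.
High-spin d⁴ would be t₂g³ eg¹ with 0 pairs; low-spin has 1, so 1 excess pair costs +1P = +24650 cm⁻¹.
Combining: -46544 + 24650 = -21894 cm⁻¹.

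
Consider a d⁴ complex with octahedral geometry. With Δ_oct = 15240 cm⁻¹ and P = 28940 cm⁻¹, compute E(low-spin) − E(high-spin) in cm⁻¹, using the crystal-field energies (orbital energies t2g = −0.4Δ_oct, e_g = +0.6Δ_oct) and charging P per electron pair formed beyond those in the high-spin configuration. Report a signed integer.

High-spin: t2g^3 e_g^1, CFSE = -0.6Δ_oct = -9144 cm⁻¹.
For low-spin the configuration is t2g^4 e_g^0: orbital energy -1.6 × 15240 = -24384 cm⁻¹, and 1 additional pair relative to high-spin adds 28940 cm⁻¹, giving 4556 cm⁻¹.
E(LS) − E(HS) = 4556 − (-9144) = 13700 cm⁻¹.

13700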